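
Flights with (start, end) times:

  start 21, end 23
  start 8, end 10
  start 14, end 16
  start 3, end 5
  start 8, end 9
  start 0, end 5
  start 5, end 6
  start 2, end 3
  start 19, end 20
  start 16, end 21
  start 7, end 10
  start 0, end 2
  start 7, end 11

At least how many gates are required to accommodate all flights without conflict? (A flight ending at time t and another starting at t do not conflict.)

Count concurrent intervals with a sweep; the peak is the room count.
starts: [0, 0, 2, 3, 5, 7, 7, 8, 8, 14, 16, 19, 21]
ends:   [2, 3, 5, 5, 6, 9, 10, 10, 11, 16, 20, 21, 23]
s0→1 s0→2 e2→1 s2→2 e3→1 s3→2 e5→1 e5→0 s5→1 e6→0 s7→1 s7→2 s8→3 s8→4  — peak 4.

4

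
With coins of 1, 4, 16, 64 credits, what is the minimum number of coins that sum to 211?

211 − 3×64→19 − 1×16→3 − 3×1→0
Total coins = 3 + 1 + 3 = 7

7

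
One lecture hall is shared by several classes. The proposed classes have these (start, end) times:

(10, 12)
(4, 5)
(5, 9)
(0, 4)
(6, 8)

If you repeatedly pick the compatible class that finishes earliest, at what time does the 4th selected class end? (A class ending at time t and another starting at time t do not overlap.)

By end time: (0,4), (4,5), (6,8), (5,9), (10,12).
Pick (0,4); next start ≥ 4 → (4,5); next start ≥ 5 → (6,8); next start ≥ 8 → (10,12).
Selected: (0,4) (4,5) (6,8) (10,12)

12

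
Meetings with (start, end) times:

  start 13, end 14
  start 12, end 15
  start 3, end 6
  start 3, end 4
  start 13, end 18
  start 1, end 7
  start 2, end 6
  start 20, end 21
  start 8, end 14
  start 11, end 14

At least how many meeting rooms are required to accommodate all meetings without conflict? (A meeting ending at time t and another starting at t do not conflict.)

5

The answer is the maximum number of intervals overlapping at any instant.
Events (time:±→running): 1:+→1 2:+→2 3:+→3 3:+→4 4:-→3 6:-→2 6:-→1 7:-→0 8:+→1 11:+→2 12:+→3 13:+→4 13:+→5 … peak 5.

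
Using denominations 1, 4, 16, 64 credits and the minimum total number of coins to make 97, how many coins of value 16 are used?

Greedy: take as many of the largest coin as possible, then repeat with the remainder.
97 − 1×64→33 − 2×16→1 − 1×1→0
Count of 16: 2

2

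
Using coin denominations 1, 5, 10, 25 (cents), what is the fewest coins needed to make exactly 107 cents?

7

107 = 4×25 + 1×5 + 2×1
Total coins = 4 + 1 + 2 = 7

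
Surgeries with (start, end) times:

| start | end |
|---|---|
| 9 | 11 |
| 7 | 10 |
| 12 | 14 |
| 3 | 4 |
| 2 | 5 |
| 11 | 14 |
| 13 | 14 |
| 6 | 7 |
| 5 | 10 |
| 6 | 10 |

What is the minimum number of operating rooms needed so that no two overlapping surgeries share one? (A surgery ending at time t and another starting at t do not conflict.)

Count concurrent intervals with a sweep; the peak is the room count.
Events (time:±→running): 2:+→1 3:+→2 4:-→1 5:-→0 5:+→1 6:+→2 6:+→3 7:-→2 7:+→3 9:+→4 … peak 4.

4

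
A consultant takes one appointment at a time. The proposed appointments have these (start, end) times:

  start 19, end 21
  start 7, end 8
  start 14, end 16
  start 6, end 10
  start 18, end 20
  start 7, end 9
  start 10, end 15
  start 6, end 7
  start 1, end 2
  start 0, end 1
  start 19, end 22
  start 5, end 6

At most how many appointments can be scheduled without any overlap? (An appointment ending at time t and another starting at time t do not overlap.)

By end time: (0,1), (1,2), (5,6), (6,7), (7,8), (7,9), (6,10), (10,15), (14,16), (18,20), (19,21), (19,22).
Pick (0,1); next start ≥ 1 → (1,2); next start ≥ 2 → (5,6); next start ≥ 6 → (6,7); next start ≥ 7 → (7,8); next start ≥ 8 → (10,15); next start ≥ 15 → (18,20).
Selected 7 appointments.

7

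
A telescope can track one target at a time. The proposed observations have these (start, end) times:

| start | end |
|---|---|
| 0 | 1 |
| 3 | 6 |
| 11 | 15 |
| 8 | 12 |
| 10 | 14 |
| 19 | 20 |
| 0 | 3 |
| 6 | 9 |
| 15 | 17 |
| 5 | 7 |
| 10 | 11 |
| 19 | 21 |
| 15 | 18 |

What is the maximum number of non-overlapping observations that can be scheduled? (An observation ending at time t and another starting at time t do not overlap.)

Sort by end time and greedily take each interval whose start is ≥ the last chosen end.
By end time: (0,1), (0,3), (3,6), (5,7), (6,9), (10,11), (8,12), (10,14), (11,15), (15,17), (15,18), (19,20), (19,21).
Pick (0,1); next start ≥ 1 → (3,6); next start ≥ 6 → (6,9); next start ≥ 9 → (10,11); next start ≥ 11 → (11,15); next start ≥ 15 → (15,17); next start ≥ 17 → (19,20).
Selected 7 observations.

7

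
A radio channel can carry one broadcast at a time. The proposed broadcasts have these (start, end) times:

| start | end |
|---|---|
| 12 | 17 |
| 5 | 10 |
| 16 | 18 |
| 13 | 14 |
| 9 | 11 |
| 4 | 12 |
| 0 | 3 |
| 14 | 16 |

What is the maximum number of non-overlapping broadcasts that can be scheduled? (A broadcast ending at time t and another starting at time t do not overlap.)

Sorted by end: (0,3)  (5,10)  (9,11)  (4,12)  (13,14)  (14,16)  (12,17)  (16,18)
take (0,3); take (5,10); skip (9,11); skip (4,12); take (13,14); take (14,16); take (16,18).
Selected 5 broadcasts.

5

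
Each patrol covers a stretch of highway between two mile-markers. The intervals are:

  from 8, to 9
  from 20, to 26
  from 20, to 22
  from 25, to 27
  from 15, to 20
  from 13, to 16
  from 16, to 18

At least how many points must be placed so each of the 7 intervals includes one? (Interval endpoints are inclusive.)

Sort by right endpoint; whenever an interval is uncovered, place a point at its right end.
By right end: [8,9]  [13,16]  [16,18]  [15,20]  [20,22]  [20,26]  [25,27]
[8,9] uncovered → point at 9; [13,16] uncovered → point at 16; [20,22] uncovered → point at 22; [25,27] uncovered → point at 27.
Points: 9, 16, 22, 27 (4 total).

4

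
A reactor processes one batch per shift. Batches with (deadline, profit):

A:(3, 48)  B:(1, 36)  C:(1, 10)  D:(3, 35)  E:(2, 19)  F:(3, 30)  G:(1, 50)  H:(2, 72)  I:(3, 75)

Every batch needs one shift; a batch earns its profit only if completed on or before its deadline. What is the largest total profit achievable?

Take jobs in profit order; each goes to the latest open slot no later than its deadline.
Profit order: I=75 H=72 G=50 A=48 B=36 D=35 F=30 E=19 C=10
Assign: I→slot 3, H→slot 2, G→slot 1, A skipped, B skipped, D skipped, F skipped, E skipped, C skipped.
Slots: [1:G] [2:H] [3:I]
Profit = 50 + 72 + 75 = 197

197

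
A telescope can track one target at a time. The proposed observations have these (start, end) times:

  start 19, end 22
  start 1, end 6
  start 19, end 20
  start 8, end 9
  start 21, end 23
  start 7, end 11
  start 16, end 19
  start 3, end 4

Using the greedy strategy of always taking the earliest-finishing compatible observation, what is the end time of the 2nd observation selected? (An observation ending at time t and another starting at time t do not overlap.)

Sorted by end: (3,4)  (1,6)  (8,9)  (7,11)  (16,19)  (19,20)  (19,22)  (21,23)
take (3,4); skip (1,6); take (8,9); skip (7,11); take (16,19); take (19,20); take (21,23).
Selected: (3,4) (8,9) (16,19) (19,20) (21,23)

9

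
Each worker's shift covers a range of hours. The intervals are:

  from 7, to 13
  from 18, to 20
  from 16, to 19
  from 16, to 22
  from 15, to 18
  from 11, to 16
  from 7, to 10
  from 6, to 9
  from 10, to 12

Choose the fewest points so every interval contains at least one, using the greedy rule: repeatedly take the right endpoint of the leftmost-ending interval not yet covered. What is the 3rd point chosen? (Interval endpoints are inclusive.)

Sort by right endpoint; whenever an interval is uncovered, place a point at its right end.
Sorted: [6,9] [7,10] [10,12] [7,13] [11,16] [15,18] [16,19] [18,20] [16,22]
{[6,9],[7,10]} hit by 9; {[10,12],[7,13],[11,16]} hit by 12; {[15,18],[16,19],[18,20],[16,22]} hit by 18.
Points: 9, 12, 18 (3 total).

18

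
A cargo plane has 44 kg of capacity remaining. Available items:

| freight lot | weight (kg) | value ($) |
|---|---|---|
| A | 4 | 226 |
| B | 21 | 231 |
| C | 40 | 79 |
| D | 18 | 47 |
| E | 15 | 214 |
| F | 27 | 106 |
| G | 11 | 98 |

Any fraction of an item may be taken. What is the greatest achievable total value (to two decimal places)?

706.64

Sort by value per unit weight and fill in that order.
Order: A (226/4=56.50) > E (214/15=14.27) > B (231/21=11.00) > G (98/11=8.91) > F (106/27=3.93) > D (47/18=2.61) > C (79/40=1.98)
Fill: take A (4 @ 226) → take E (15 @ 214) → take B (21 @ 231) → take 4/11 of G → 35.64; 44/44 used.
Total value = 706.64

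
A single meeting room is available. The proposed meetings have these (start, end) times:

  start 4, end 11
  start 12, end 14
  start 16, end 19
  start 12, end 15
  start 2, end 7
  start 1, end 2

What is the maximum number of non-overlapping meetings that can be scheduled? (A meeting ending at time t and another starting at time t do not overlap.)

Order by finish time; keep every interval that doesn't clash with the previous kept one.
Sorted by end: (1,2)  (2,7)  (4,11)  (12,14)  (12,15)  (16,19)
take (1,2); take (2,7); take (12,14); take (16,19).
Selected 4 meetings.

4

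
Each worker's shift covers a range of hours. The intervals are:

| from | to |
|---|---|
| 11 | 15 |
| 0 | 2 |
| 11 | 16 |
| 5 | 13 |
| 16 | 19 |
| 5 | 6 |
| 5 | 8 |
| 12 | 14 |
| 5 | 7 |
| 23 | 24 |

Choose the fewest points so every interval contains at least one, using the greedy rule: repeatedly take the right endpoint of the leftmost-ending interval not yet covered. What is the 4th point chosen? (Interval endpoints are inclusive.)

Process intervals by earliest right end; each time one isn't hit yet, stab at its right endpoint.
By right end: [0,2]  [5,6]  [5,7]  [5,8]  [5,13]  [12,14]  [11,15]  [11,16]  [16,19]  [23,24]
[0,2] uncovered → point at 2; [5,6] uncovered → point at 6; [12,14] uncovered → point at 14; [16,19] uncovered → point at 19; [23,24] uncovered → point at 24.
Points: 2, 6, 14, 19, 24 (5 total).

19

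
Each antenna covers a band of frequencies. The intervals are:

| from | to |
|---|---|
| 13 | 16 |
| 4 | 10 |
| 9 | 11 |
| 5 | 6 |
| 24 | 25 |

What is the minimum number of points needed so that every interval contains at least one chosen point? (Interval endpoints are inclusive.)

Sort by right endpoint; whenever an interval is uncovered, place a point at its right end.
Sorted: [5,6] [4,10] [9,11] [13,16] [24,25]
{[5,6],[4,10]} hit by 6; {[9,11]} hit by 11; {[13,16]} hit by 16; {[24,25]} hit by 25.
Points: 6, 11, 16, 25 (4 total).

4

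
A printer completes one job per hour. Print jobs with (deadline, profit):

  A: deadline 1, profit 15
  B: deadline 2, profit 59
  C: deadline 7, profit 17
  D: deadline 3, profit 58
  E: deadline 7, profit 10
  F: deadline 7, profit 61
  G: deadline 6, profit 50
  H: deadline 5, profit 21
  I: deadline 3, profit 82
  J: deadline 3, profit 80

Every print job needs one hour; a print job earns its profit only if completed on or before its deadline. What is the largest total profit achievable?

370

Take jobs in profit order; each goes to the latest open slot no later than its deadline.
Profit order: I=82 J=80 F=61 B=59 D=58 G=50 H=21 C=17 A=15 E=10
Assign: I→slot 3, J→slot 2, F→slot 7, B→slot 1, D skipped, G→slot 6, H→slot 5, C→slot 4, A skipped, E skipped.
Slots: [1:B] [2:J] [3:I] [4:C] [5:H] [6:G] [7:F]
Profit = 59 + 80 + 82 + 17 + 21 + 50 + 61 = 370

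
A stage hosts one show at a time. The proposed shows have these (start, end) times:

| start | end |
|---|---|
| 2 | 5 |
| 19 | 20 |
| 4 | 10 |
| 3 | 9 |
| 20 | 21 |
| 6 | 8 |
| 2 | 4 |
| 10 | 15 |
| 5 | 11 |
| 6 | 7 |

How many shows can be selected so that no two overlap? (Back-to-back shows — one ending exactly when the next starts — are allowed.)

5

Sort by end time and greedily take each interval whose start is ≥ the last chosen end.
Sorted by end: (2,4)  (2,5)  (6,7)  (6,8)  (3,9)  (4,10)  (5,11)  (10,15)  (19,20)  (20,21)
take (2,4); take (6,7); skip (6,8); skip (4,10); take (10,15); take (19,20); take (20,21).
Selected 5 shows.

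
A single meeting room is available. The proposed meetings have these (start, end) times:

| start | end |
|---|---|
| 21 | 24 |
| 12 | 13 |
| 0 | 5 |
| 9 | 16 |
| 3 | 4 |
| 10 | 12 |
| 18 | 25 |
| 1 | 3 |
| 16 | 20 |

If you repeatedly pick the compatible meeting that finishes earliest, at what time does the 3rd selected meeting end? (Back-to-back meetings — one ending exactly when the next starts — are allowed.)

12

By end time: (1,3), (3,4), (0,5), (10,12), (12,13), (9,16), (16,20), (21,24), (18,25).
Pick (1,3); next start ≥ 3 → (3,4); next start ≥ 4 → (10,12); next start ≥ 12 → (12,13); next start ≥ 13 → (16,20); next start ≥ 20 → (21,24).
Selected: (1,3) (3,4) (10,12) (12,13) (16,20) (21,24)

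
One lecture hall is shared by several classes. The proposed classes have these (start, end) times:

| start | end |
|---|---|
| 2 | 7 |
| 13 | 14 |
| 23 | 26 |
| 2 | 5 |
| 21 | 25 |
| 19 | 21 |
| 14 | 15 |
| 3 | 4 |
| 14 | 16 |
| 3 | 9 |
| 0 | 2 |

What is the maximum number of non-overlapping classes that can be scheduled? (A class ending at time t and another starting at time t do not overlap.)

By end time: (0,2), (3,4), (2,5), (2,7), (3,9), (13,14), (14,15), (14,16), (19,21), (21,25), (23,26).
Pick (0,2); next start ≥ 2 → (3,4); next start ≥ 4 → (13,14); next start ≥ 14 → (14,15); next start ≥ 15 → (19,21); next start ≥ 21 → (21,25).
Selected 6 classes.

6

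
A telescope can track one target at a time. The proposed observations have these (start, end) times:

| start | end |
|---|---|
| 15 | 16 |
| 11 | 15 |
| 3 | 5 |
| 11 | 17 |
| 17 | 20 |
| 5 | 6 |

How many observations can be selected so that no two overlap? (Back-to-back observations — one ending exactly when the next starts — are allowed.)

5

Sort by end time and greedily take each interval whose start is ≥ the last chosen end.
By end time: (3,5), (5,6), (11,15), (15,16), (11,17), (17,20).
Pick (3,5); next start ≥ 5 → (5,6); next start ≥ 6 → (11,15); next start ≥ 15 → (15,16); next start ≥ 16 → (17,20).
Selected 5 observations.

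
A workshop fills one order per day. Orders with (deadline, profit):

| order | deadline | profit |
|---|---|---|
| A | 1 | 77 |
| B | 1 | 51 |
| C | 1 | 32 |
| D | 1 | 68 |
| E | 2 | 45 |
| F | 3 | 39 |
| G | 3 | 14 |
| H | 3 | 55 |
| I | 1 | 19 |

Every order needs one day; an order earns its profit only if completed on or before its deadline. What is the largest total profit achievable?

Sort by profit descending; place each in the latest free slot ≤ its deadline.
Profit order: A=77 D=68 H=55 B=51 E=45 F=39 C=32 I=19 G=14
Assign: A→slot 1, D skipped, H→slot 3, B skipped, E→slot 2, F skipped, C skipped, I skipped, G skipped.
Slots: [1:A] [2:E] [3:H]
Profit = 77 + 45 + 55 = 177

177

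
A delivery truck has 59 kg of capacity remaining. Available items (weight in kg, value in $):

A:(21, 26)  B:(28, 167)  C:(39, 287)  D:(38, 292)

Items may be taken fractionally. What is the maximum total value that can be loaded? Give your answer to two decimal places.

446.54

Sort by value per unit weight and fill in that order.
Order: D (292/38=7.68) > C (287/39=7.36) > B (167/28=5.96) > A (26/21=1.24)
Fill: take D (38 @ 292) → take 21/39 of C → 154.54; 59/59 used.
Total value = 446.54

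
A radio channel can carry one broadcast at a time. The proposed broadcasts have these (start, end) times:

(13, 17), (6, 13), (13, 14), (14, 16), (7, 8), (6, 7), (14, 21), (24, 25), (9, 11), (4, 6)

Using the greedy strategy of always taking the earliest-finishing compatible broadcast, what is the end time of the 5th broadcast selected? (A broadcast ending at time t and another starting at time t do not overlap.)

Sorted by end: (4,6)  (6,7)  (7,8)  (9,11)  (6,13)  (13,14)  (14,16)  (13,17)  (14,21)  (24,25)
take (4,6); take (6,7); take (7,8); take (9,11); skip (6,13); take (13,14); take (14,16); take (24,25).
Selected: (4,6) (6,7) (7,8) (9,11) (13,14) (14,16) (24,25)

14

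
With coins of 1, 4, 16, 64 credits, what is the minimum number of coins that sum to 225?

Greedy: take as many of the largest coin as possible, then repeat with the remainder.
225 − 3×64→33 − 2×16→1 − 1×1→0
Total coins = 3 + 2 + 1 = 6

6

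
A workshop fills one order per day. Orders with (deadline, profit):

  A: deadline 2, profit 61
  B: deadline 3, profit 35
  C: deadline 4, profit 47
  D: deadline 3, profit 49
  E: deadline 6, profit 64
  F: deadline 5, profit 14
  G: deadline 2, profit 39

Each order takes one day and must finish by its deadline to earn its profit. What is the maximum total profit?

274

Sort by profit descending; place each in the latest free slot ≤ its deadline.
Profit order: E=64 A=61 D=49 C=47 G=39 B=35 F=14
Assign: E→slot 6, A→slot 2, D→slot 3, C→slot 4, G→slot 1, B skipped, F→slot 5.
Slots: [1:G] [2:A] [3:D] [4:C] [5:F] [6:E]
Profit = 39 + 61 + 49 + 47 + 14 + 64 = 274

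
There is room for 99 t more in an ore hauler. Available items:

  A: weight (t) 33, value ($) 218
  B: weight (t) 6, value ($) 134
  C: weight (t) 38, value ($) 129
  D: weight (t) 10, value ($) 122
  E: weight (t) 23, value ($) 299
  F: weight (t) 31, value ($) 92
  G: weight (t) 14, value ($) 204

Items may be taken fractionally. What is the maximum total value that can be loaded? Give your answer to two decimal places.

1021.13

Order: B (134/6=22.33) > G (204/14=14.57) > E (299/23=13.00) > D (122/10=12.20) > A (218/33=6.61) > C (129/38=3.39) > F (92/31=2.97)
Fill: take B (6 @ 134) → take G (14 @ 204) → take E (23 @ 299) → take D (10 @ 122) → take A (33 @ 218) → take 13/38 of C → 44.13; 99/99 used.
Total value = 1021.13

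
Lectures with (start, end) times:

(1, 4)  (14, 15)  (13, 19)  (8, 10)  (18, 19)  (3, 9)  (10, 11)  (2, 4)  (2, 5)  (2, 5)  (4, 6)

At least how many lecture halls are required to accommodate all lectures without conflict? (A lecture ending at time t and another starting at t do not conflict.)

The answer is the maximum number of intervals overlapping at any instant.
Events (time:±→running): 1:+→1 2:+→2 2:+→3 2:+→4 3:+→5 … peak 5.

5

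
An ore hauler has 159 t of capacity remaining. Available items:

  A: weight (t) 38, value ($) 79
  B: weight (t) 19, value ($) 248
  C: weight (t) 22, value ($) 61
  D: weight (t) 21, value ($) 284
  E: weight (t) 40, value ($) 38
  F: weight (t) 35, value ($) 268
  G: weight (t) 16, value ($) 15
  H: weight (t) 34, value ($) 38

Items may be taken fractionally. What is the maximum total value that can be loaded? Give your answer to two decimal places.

Sort by value per unit weight and fill in that order.
Ratios (sorted): D 13.52, B 13.05, F 7.66, C 2.77, A 2.08, H 1.12, E 0.95, G 0.94
take D (21 @ 284); take B (19 @ 248); take F (35 @ 268); take C (22 @ 61); take A (38 @ 79); take 24/34 of H → 26.82. Capacity used 159/159.
Total value = 966.82

966.82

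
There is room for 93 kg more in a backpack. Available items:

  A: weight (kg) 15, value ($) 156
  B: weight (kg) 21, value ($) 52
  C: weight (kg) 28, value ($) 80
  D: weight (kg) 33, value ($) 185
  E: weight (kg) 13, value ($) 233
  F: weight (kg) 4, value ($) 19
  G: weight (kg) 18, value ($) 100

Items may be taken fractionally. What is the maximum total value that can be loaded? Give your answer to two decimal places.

721.57

Sort by value per unit weight and fill in that order.
Order: E (233/13=17.92) > A (156/15=10.40) > D (185/33=5.61) > G (100/18=5.56) > F (19/4=4.75) > C (80/28=2.86) > B (52/21=2.48)
Fill: take E (13 @ 233) → take A (15 @ 156) → take D (33 @ 185) → take G (18 @ 100) → take F (4 @ 19) → take 10/28 of C → 28.57; 93/93 used.
Total value = 721.57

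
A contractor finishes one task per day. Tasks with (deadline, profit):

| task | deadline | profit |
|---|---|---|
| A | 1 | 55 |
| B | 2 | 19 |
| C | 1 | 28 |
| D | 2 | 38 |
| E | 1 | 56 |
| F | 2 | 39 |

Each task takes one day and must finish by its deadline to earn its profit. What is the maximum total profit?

95

Sort by profit descending; place each in the latest free slot ≤ its deadline.
By profit: E(d1,56), A(d1,55), F(d2,39), D(d2,38), C(d1,28), B(d2,19)
E→slot 1; A skipped; F→slot 2; D skipped; C skipped; B skipped.
Profit = 56 + 39 = 95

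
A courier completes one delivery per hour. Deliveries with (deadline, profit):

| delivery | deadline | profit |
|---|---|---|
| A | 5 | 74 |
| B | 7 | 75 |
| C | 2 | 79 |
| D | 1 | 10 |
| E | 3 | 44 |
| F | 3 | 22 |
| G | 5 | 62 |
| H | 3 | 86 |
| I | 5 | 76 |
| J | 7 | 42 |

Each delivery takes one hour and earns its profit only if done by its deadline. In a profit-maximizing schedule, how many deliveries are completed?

7

By profit: H(d3,86), C(d2,79), I(d5,76), B(d7,75), A(d5,74), G(d5,62), E(d3,44), J(d7,42), F(d3,22), D(d1,10)
H→slot 3; C→slot 2; I→slot 5; B→slot 7; A→slot 4; G→slot 1; E skipped; J→slot 6; F skipped; D skipped.
7 of 10 scheduled.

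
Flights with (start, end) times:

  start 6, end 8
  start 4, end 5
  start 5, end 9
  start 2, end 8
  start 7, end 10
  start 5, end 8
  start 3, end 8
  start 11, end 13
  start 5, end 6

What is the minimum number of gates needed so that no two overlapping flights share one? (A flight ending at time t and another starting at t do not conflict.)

6

The answer is the maximum number of intervals overlapping at any instant.
starts: [2, 3, 4, 5, 5, 5, 6, 7, 11]
ends:   [5, 6, 8, 8, 8, 8, 9, 10, 13]
s2→1 s3→2 s4→3 e5→2 s5→3 s5→4 s5→5 e6→4 s6→5 s7→6  — peak 6.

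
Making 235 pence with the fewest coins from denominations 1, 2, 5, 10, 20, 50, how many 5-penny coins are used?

Greedy: take as many of the largest coin as possible, then repeat with the remainder.
235 = 4×50 + 1×20 + 1×10 + 1×5
Count of 5: 1

1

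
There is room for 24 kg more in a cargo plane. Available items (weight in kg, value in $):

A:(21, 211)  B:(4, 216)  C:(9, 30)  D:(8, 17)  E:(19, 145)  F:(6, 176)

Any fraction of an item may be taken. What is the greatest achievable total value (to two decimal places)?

Ratios (sorted): B 54.00, F 29.33, A 10.05, E 7.63, C 3.33, D 2.12
take B (4 @ 216); take F (6 @ 176); take 14/21 of A → 140.67. Capacity used 24/24.
Total value = 532.67

532.67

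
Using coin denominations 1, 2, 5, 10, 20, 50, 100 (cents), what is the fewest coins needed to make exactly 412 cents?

6

Greedy: take as many of the largest coin as possible, then repeat with the remainder.
412 = 4×100 + 1×10 + 1×2
Total coins = 4 + 1 + 1 = 6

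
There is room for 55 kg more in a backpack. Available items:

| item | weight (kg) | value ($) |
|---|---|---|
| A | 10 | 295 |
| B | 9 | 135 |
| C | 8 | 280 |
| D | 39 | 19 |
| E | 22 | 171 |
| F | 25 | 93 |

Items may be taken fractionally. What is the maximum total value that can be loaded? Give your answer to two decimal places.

Greedy by value/weight ratio, highest first.
Order: C (280/8=35.00) > A (295/10=29.50) > B (135/9=15.00) > E (171/22=7.77) > F (93/25=3.72) > D (19/39=0.49)
Fill: take C (8 @ 280) → take A (10 @ 295) → take B (9 @ 135) → take E (22 @ 171) → take 6/25 of F → 22.32; 55/55 used.
Total value = 903.32

903.32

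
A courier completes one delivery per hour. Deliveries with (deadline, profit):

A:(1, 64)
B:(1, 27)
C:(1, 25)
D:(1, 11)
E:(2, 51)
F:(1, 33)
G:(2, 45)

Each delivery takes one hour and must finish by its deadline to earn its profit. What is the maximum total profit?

Sort by profit descending; place each in the latest free slot ≤ its deadline.
By profit: A(d1,64), E(d2,51), G(d2,45), F(d1,33), B(d1,27), C(d1,25), D(d1,11)
A→slot 1; E→slot 2; G skipped; F skipped; B skipped; C skipped; D skipped.
Profit = 64 + 51 = 115

115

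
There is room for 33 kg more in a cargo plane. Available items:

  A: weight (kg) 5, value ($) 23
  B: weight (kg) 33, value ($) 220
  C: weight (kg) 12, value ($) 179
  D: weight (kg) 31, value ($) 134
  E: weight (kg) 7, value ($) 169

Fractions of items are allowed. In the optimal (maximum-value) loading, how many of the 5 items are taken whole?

2

Greedy by value/weight ratio, highest first.
Order: E (169/7=24.14) > C (179/12=14.92) > B (220/33=6.67) > A (23/5=4.60) > D (134/31=4.32)
Fill: take E (7 @ 169) → take C (12 @ 179) → take 14/33 of B → 93.33; 33/33 used.
2 item(s) taken whole; one partial (take 14/33 of B).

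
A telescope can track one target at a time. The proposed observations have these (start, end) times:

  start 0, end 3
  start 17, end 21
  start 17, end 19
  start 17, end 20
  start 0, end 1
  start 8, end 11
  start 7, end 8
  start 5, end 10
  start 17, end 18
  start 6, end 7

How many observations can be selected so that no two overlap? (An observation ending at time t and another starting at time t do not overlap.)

Greedy by earliest finish: after sorting by end time, pick each interval compatible with the last pick.
By end time: (0,1), (0,3), (6,7), (7,8), (5,10), (8,11), (17,18), (17,19), (17,20), (17,21).
Pick (0,1); next start ≥ 1 → (6,7); next start ≥ 7 → (7,8); next start ≥ 8 → (8,11); next start ≥ 11 → (17,18).
Selected 5 observations.

5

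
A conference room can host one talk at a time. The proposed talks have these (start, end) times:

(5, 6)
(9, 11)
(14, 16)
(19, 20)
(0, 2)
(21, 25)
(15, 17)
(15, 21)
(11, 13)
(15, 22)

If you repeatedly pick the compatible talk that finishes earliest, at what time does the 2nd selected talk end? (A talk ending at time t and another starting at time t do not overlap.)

6

By end time: (0,2), (5,6), (9,11), (11,13), (14,16), (15,17), (19,20), (15,21), (15,22), (21,25).
Pick (0,2); next start ≥ 2 → (5,6); next start ≥ 6 → (9,11); next start ≥ 11 → (11,13); next start ≥ 13 → (14,16); next start ≥ 16 → (19,20); next start ≥ 20 → (21,25).
Selected: (0,2) (5,6) (9,11) (11,13) (14,16) (19,20) (21,25)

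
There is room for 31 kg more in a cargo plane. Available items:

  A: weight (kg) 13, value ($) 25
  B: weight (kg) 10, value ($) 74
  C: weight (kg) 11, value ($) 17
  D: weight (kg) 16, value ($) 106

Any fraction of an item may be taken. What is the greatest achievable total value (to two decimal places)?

189.62

Order: B (74/10=7.40) > D (106/16=6.62) > A (25/13=1.92) > C (17/11=1.55)
Fill: take B (10 @ 74) → take D (16 @ 106) → take 5/13 of A → 9.62; 31/31 used.
Total value = 189.62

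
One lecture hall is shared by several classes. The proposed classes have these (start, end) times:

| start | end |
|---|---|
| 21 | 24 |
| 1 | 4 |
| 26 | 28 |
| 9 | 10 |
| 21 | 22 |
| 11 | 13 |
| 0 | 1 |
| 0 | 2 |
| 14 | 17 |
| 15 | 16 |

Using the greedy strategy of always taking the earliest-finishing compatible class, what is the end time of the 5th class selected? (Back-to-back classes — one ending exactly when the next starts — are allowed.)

Greedy by earliest finish: after sorting by end time, pick each interval compatible with the last pick.
By end time: (0,1), (0,2), (1,4), (9,10), (11,13), (15,16), (14,17), (21,22), (21,24), (26,28).
Pick (0,1); next start ≥ 1 → (1,4); next start ≥ 4 → (9,10); next start ≥ 10 → (11,13); next start ≥ 13 → (15,16); next start ≥ 16 → (21,22); next start ≥ 22 → (26,28).
Selected: (0,1) (1,4) (9,10) (11,13) (15,16) (21,22) (26,28)

16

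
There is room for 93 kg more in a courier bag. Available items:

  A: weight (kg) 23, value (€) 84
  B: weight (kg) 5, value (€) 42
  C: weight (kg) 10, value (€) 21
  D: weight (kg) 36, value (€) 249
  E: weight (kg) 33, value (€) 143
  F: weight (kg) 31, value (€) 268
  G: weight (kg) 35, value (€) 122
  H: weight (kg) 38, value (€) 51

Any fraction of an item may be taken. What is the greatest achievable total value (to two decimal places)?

Ratios (sorted): F 8.65, B 8.40, D 6.92, E 4.33, A 3.65, G 3.49, C 2.10, H 1.34
take F (31 @ 268); take B (5 @ 42); take D (36 @ 249); take 21/33 of E → 91.00. Capacity used 93/93.
Total value = 650.00

650.00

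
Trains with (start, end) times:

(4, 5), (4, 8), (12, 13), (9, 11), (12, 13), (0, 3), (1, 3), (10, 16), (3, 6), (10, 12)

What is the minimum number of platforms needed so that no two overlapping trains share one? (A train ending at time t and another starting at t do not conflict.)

The answer is the maximum number of intervals overlapping at any instant.
Events (time:±→running): 0:+→1 1:+→2 3:-→1 3:-→0 3:+→1 4:+→2 4:+→3 … peak 3.

3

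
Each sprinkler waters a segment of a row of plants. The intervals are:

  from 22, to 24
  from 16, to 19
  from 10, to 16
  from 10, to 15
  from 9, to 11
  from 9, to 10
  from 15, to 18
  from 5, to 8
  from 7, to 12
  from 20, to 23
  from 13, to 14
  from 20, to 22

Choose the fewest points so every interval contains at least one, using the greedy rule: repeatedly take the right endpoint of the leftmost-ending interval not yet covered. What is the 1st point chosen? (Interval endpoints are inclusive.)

Sorted: [5,8] [9,10] [9,11] [7,12] [13,14] [10,15] [10,16] [15,18] [16,19] [20,22] [20,23] [22,24]
{[5,8]} hit by 8; {[9,10],[9,11],[7,12]} hit by 10; {[13,14],[10,15],[10,16]} hit by 14; {[15,18],[16,19]} hit by 18; {[20,22],[20,23],[22,24]} hit by 22.
Points: 8, 10, 14, 18, 22 (5 total).

8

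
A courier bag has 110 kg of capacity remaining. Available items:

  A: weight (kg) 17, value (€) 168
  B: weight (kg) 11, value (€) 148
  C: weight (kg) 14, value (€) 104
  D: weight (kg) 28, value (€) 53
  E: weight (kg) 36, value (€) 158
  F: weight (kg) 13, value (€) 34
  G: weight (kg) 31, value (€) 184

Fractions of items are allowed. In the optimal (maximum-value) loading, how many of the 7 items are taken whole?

5

Greedy by value/weight ratio, highest first.
Ratios (sorted): B 13.45, A 9.88, C 7.43, G 5.94, E 4.39, F 2.62, D 1.89
take B (11 @ 148); take A (17 @ 168); take C (14 @ 104); take G (31 @ 184); take E (36 @ 158); take 1/13 of F → 2.62. Capacity used 110/110.
5 item(s) taken whole; one partial (take 1/13 of F).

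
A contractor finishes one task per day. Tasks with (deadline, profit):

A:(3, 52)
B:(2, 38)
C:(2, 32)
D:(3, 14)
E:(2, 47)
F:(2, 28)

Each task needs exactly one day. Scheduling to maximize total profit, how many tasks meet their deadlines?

Take jobs in profit order; each goes to the latest open slot no later than its deadline.
Profit order: A=52 E=47 B=38 C=32 F=28 D=14
Assign: A→slot 3, E→slot 2, B→slot 1, C skipped, F skipped, D skipped.
Slots: [1:B] [2:E] [3:A]
3 of 6 scheduled.

3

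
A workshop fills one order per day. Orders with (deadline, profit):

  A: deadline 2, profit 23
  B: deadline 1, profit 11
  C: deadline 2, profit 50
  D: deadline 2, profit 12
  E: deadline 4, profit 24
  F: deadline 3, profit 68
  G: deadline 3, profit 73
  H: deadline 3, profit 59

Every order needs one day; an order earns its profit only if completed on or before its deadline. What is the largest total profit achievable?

Sort by profit descending; place each in the latest free slot ≤ its deadline.
Profit order: G=73 F=68 H=59 C=50 E=24 A=23 D=12 B=11
Assign: G→slot 3, F→slot 2, H→slot 1, C skipped, E→slot 4, A skipped, D skipped, B skipped.
Slots: [1:H] [2:F] [3:G] [4:E]
Profit = 59 + 68 + 73 + 24 = 224

224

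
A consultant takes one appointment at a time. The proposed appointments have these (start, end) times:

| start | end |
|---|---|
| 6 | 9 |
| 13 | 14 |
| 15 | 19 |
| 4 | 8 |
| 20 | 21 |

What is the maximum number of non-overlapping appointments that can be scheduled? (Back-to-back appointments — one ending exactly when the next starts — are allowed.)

4

Order by finish time; keep every interval that doesn't clash with the previous kept one.
By end time: (4,8), (6,9), (13,14), (15,19), (20,21).
Pick (4,8); next start ≥ 8 → (13,14); next start ≥ 14 → (15,19); next start ≥ 19 → (20,21).
Selected 4 appointments.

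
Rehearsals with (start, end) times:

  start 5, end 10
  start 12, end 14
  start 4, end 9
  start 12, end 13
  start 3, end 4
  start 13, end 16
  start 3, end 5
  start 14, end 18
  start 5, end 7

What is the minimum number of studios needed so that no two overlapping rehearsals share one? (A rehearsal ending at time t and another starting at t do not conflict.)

Count concurrent intervals with a sweep; the peak is the room count.
starts: [3, 3, 4, 5, 5, 12, 12, 13, 14]
ends:   [4, 5, 7, 9, 10, 13, 14, 16, 18]
s3→1 s3→2 e4→1 s4→2 e5→1 s5→2 s5→3  — peak 3.

3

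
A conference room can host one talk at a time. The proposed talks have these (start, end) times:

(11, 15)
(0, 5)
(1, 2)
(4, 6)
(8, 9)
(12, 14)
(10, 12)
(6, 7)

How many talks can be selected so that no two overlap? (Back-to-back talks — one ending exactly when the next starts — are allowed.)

Order by finish time; keep every interval that doesn't clash with the previous kept one.
By end time: (1,2), (0,5), (4,6), (6,7), (8,9), (10,12), (12,14), (11,15).
Pick (1,2); next start ≥ 2 → (4,6); next start ≥ 6 → (6,7); next start ≥ 7 → (8,9); next start ≥ 9 → (10,12); next start ≥ 12 → (12,14).
Selected 6 talks.

6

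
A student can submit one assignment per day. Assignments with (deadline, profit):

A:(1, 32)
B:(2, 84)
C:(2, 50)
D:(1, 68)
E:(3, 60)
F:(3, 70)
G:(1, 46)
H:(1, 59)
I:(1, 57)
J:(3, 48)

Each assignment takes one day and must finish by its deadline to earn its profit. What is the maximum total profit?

222

Sort by profit descending; place each in the latest free slot ≤ its deadline.
By profit: B(d2,84), F(d3,70), D(d1,68), E(d3,60), H(d1,59), I(d1,57), C(d2,50), J(d3,48), G(d1,46), A(d1,32)
B→slot 2; F→slot 3; D→slot 1; E skipped; H skipped; I skipped; C skipped; J skipped; G skipped; A skipped.
Profit = 68 + 84 + 70 = 222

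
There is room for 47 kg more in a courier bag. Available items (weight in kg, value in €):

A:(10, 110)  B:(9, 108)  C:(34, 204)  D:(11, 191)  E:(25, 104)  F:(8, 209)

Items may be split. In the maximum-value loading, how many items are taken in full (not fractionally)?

4

Order: F (209/8=26.12) > D (191/11=17.36) > B (108/9=12.00) > A (110/10=11.00) > C (204/34=6.00) > E (104/25=4.16)
Fill: take F (8 @ 209) → take D (11 @ 191) → take B (9 @ 108) → take A (10 @ 110) → take 9/34 of C → 54.00; 47/47 used.
4 item(s) taken whole; one partial (take 9/34 of C).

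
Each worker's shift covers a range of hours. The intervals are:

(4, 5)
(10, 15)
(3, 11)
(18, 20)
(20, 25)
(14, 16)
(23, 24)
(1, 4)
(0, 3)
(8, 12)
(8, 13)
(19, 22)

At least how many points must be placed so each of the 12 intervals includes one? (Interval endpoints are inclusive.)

6

Sort by right endpoint; whenever an interval is uncovered, place a point at its right end.
Sorted: [0,3] [1,4] [4,5] [3,11] [8,12] [8,13] [10,15] [14,16] [18,20] [19,22] [23,24] [20,25]
{[0,3],[1,4]} hit by 3; {[4,5],[3,11]} hit by 5; {[8,12],[8,13],[10,15]} hit by 12; {[14,16]} hit by 16; {[18,20],[19,22]} hit by 20; {[23,24],[20,25]} hit by 24.
Points: 3, 5, 12, 16, 20, 24 (6 total).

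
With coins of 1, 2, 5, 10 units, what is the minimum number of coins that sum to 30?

30 − 3×10→0
Total coins = 3 = 3

3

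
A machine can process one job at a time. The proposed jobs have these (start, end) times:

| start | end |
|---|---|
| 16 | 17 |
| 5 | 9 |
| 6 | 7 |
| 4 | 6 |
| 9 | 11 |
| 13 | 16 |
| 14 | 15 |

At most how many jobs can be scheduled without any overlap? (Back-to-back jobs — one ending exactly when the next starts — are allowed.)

By end time: (4,6), (6,7), (5,9), (9,11), (14,15), (13,16), (16,17).
Pick (4,6); next start ≥ 6 → (6,7); next start ≥ 7 → (9,11); next start ≥ 11 → (14,15); next start ≥ 15 → (16,17).
Selected 5 jobs.

5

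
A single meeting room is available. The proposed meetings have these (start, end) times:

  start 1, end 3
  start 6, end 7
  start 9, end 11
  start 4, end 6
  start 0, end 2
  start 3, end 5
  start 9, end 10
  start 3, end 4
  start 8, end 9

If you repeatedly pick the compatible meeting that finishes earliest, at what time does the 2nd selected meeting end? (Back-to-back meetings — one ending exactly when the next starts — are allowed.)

4

Greedy by earliest finish: after sorting by end time, pick each interval compatible with the last pick.
Sorted by end: (0,2)  (1,3)  (3,4)  (3,5)  (4,6)  (6,7)  (8,9)  (9,10)  (9,11)
take (0,2); take (3,4); skip (3,5); take (4,6); take (6,7); take (8,9); take (9,10).
Selected: (0,2) (3,4) (4,6) (6,7) (8,9) (9,10)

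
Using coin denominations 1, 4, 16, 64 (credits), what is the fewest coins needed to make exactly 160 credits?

Greedy: take as many of the largest coin as possible, then repeat with the remainder.
160 = 2×64 + 2×16
Total coins = 2 + 2 = 4

4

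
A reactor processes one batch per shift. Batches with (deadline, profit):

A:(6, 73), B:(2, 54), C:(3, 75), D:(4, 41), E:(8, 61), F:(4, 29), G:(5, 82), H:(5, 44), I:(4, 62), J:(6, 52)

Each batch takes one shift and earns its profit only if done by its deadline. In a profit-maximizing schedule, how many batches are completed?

Sort by profit descending; place each in the latest free slot ≤ its deadline.
Profit order: G=82 C=75 A=73 I=62 E=61 B=54 J=52 H=44 D=41 F=29
Assign: G→slot 5, C→slot 3, A→slot 6, I→slot 4, E→slot 8, B→slot 2, J→slot 1, H skipped, D skipped, F skipped.
Slots: [1:J] [2:B] [3:C] [4:I] [5:G] [6:A] [8:E]
7 of 10 scheduled.

7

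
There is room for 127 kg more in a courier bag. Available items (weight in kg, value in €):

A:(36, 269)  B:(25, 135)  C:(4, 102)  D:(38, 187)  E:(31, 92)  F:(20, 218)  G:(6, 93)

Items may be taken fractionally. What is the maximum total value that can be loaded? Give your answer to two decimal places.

Greedy by value/weight ratio, highest first.
Order: C (102/4=25.50) > G (93/6=15.50) > F (218/20=10.90) > A (269/36=7.47) > B (135/25=5.40) > D (187/38=4.92) > E (92/31=2.97)
Fill: take C (4 @ 102) → take G (6 @ 93) → take F (20 @ 218) → take A (36 @ 269) → take B (25 @ 135) → take 36/38 of D → 177.16; 127/127 used.
Total value = 994.16

994.16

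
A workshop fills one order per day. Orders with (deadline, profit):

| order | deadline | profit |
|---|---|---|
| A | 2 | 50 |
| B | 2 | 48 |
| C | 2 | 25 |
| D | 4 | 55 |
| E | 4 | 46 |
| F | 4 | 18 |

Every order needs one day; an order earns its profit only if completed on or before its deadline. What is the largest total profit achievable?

Take jobs in profit order; each goes to the latest open slot no later than its deadline.
By profit: D(d4,55), A(d2,50), B(d2,48), E(d4,46), C(d2,25), F(d4,18)
D→slot 4; A→slot 2; B→slot 1; E→slot 3; C skipped; F skipped.
Profit = 48 + 50 + 46 + 55 = 199

199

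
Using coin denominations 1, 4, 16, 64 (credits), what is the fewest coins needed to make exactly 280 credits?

7

280 = 4×64 + 1×16 + 2×4
Total coins = 4 + 1 + 2 = 7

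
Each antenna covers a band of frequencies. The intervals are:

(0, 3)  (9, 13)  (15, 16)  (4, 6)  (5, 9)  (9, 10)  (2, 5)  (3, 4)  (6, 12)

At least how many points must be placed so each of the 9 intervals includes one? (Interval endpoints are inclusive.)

By right end: [0,3]  [3,4]  [2,5]  [4,6]  [5,9]  [9,10]  [6,12]  [9,13]  [15,16]
[0,3] uncovered → point at 3; [4,6] uncovered → point at 6; [9,10] uncovered → point at 10; [15,16] uncovered → point at 16.
Points: 3, 6, 10, 16 (4 total).

4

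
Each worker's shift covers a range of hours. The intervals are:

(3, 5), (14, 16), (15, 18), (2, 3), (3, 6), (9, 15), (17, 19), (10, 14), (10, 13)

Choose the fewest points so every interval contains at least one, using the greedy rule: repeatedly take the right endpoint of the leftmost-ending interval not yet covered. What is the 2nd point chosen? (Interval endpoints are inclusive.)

Sorted: [2,3] [3,5] [3,6] [10,13] [10,14] [9,15] [14,16] [15,18] [17,19]
{[2,3],[3,5],[3,6]} hit by 3; {[10,13],[10,14],[9,15]} hit by 13; {[14,16],[15,18]} hit by 16; {[17,19]} hit by 19.
Points: 3, 13, 16, 19 (4 total).

13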